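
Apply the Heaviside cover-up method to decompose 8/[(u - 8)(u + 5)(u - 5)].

Cover (u - 8), u=8: A = 8/[(8 + 5)(8 - 5)] = 8/39. Cover (u + 5), u=-5: B = 8/[(-5 - 8)(-5 - 5)] = 4/65. Cover (u - 5), u=5: C = 8/[(5 - 8)(5 + 5)] = -4/15.
Result: (8/39)/(u - 8) + (4/65)/(u + 5) - (4/15)/(u - 5)


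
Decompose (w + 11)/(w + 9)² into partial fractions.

(w + 11) = A(w + 9) + B. At w = -9: B = 1·(-9) + 11 = 2. Coeff of w: A = 1
Result: 1/(w + 9) + 2/(w + 9)²


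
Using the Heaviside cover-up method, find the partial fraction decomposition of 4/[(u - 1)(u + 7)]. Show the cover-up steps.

Cover (u - 1): set u=1, get A = 4/(1 + 7) = 1/2. Cover (u + 7): set u=-7, get B = 4/(-7 - 1) = -1/2.
Result: (1/2)/(u - 1) - (1/2)/(u + 7)


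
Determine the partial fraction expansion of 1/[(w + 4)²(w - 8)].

Cover-up at w=8: R = 1/(8 + 4)² = 1/144. Cover-up at w=-4: Q = 1/(-4 - 8) = -1/12. Comparing w² coeff: P = -R = -1/144
Result: (-1/144)/(w + 4) - (1/12)/(w + 4)² + (1/144)/(w - 8)


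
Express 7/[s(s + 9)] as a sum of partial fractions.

7/s(s + 9) = α/s + β/(s + 9). α = 7/(0 + 9) = 7/9, β = 7/(-9 - 0) = -7/9
Result: (7/9)/s - (7/9)/(s + 9)


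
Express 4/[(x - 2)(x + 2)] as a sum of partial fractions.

4/(x - 2)(x + 2) = α/(x - 2) + β/(x + 2). α = 4/(2 + 2) = 1, β = 4/(-2 - 2) = -1
Result: 1/(x - 2) - 1/(x + 2)


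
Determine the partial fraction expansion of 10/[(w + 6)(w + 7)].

10/(w + 6)(w + 7) = P/(w + 6) + Q/(w + 7). P = 10/(-6 + 7) = 10, Q = 10/(-7 + 6) = -10
Result: 10/(w + 6) - 10/(w + 7)


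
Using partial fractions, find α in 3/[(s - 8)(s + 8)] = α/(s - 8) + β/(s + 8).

Cover-up at s = 8: α = 3/(8 + 8) = 3/16


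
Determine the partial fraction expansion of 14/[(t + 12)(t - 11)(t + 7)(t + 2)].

Using Heaviside cover-up: (-7/575)/(t + 12) + (7/2691)/(t - 11) + (7/225)/(t + 7) - (7/325)/(t + 2)


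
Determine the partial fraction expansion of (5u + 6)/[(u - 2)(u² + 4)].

At u=2: A = (5·2 + 6)/(2² + 4) = 2. B = -A = -2, C = 5 - 2·A = 1
Result: 2/(u - 2) - (2u - 1)/(u² + 4)


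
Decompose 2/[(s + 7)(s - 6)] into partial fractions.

2/(s + 7)(s - 6) = P/(s + 7) + Q/(s - 6). P = 2/(-7 - 6) = -2/13, Q = 2/(6 + 7) = 2/13
Result: (-2/13)/(s + 7) + (2/13)/(s - 6)


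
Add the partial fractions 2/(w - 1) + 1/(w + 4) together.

Common denominator (w - 1)(w + 4). Numerator: 2(w + 4) + 1(w - 1) = (2w + 8) + (w - 1) = 3w + 7
Result: (3w + 7)/[(w - 1)(w + 4)]


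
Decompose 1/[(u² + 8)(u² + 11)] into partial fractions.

Coefficient matching gives α = γ = 0, β = 1/(11-8) = 1/3, δ = -β = -1/3
Result: (1/3)/(u² + 8) - (1/3)/(u² + 11)


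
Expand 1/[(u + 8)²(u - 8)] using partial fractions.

Cover-up at u=8: R = 1/(8 + 8)² = 1/256. Cover-up at u=-8: Q = 1/(-8 - 8) = -1/16. Comparing u² coeff: P = -R = -1/256
Result: (-1/256)/(u + 8) - (1/16)/(u + 8)² + (1/256)/(u - 8)


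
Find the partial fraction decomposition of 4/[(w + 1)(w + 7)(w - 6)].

Using cover-up method: A = -2/21, B = 2/39, C = 4/91
Result: (-2/21)/(w + 1) + (2/39)/(w + 7) + (4/91)/(w - 6)


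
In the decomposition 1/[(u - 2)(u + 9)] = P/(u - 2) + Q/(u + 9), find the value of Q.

Cover-up at u = -9: Q = 1/(-9 - 2) = -1/11


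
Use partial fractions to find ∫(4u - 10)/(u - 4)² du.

Decompose: A = 4, B = 4·4 - 10 = 6, so (4u - 10)/(u - 4)² = 4/(u - 4) + 6/(u - 4)². Integrate: ∫ A/(u - 4) du = 4 ln|(u - 4)|; ∫ B/(u - 4)² du = -6/(u - 4). Sum: 4 ln|(u - 4)| - 6/(u - 4) + C


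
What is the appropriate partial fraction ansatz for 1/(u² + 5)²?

Repeated quadratic factor: (αu + β)/(u² + 5) + (γu + δ)/(u² + 5)²


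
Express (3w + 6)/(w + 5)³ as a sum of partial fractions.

(3w + 6) = α(w + 5)² + β(w + 5) + γ. At w = -5: γ = 3·(-5) + 6 = -9. Coefficients: α = 0, β = 3
Result: 3/(w + 5)² - 9/(w + 5)³


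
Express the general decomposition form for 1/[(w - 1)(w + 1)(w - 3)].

Three distinct linear factors: α/(w - 1) + β/(w + 1) + γ/(w - 3)


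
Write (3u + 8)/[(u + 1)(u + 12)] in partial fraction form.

At u=-1: P = (3·(-1) + 8)/(-1 + 12) = 5/11. At u=-12: Q = (3·(-12) + 8)/(-12 + 1) = 28/11
Result: (5/11)/(u + 1) + (28/11)/(u + 12)


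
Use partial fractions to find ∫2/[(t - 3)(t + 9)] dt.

Decompose: 2/[(t - 3)(t + 9)] = (1/6)/(t - 3) - (1/6)/(t + 9). Integrate each term: (1/6) ln|(t - 3)| - (1/6) ln|(t + 9)| + C


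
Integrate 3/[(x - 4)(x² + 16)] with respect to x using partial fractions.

Cover-up at x=4: α = 3/(4²+16) = 3/32. Coeff matching: β = -3/32, γ = -3/8. Decomposition: (3/32)/(x - 4) - ((3/32)x + 3/8)/(x² + 16). Integrate: linear → ln, quadratic → (1/2)ln + arctan: (3/32) ln|(x - 4)| - (3/64) ln(x² + 16) - (3/32) arctan(x/4) + C


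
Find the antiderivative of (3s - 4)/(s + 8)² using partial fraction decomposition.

Decompose: P = 3, Q = 3·(-8) - 4 = -28, so (3s - 4)/(s + 8)² = 3/(s + 8) - 28/(s + 8)². Integrate: ∫ P/(s + 8) ds = 3 ln|(s + 8)|; ∫ Q/(s + 8)² ds = 28/(s + 8). Sum: 3 ln|(s + 8)| + 28/(s + 8) + C


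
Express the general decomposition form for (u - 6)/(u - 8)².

Repeated linear factor: A/(u - 8) + B/(u - 8)²


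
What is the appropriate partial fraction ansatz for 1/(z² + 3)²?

Repeated quadratic factor: (Az + B)/(z² + 3) + (Cz + D)/(z² + 3)²


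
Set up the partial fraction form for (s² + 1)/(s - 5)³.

Repeated linear factor (power 3): P/(s - 5) + Q/(s - 5)² + R/(s - 5)³


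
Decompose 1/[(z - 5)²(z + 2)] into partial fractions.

Cover-up at z=-2: γ = 1/(-2 - 5)² = 1/49. Cover-up at z=5: β = 1/(5 + 2) = 1/7. Comparing z² coeff: α = -γ = -1/49
Result: (-1/49)/(z - 5) + (1/7)/(z - 5)² + (1/49)/(z + 2)


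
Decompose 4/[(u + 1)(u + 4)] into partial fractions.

4/(u + 1)(u + 4) = A/(u + 1) + B/(u + 4). A = 4/(-1 + 4) = 4/3, B = 4/(-4 + 1) = -4/3
Result: (4/3)/(u + 1) - (4/3)/(u + 4)


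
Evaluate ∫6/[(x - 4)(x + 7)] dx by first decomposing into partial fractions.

Decompose: 6/[(x - 4)(x + 7)] = (6/11)/(x - 4) - (6/11)/(x + 7). Integrate each term: (6/11) ln|(x - 4)| - (6/11) ln|(x + 7)| + C


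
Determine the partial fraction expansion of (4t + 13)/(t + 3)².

(4t + 13) = P(t + 3) + Q. At t = -3: Q = 4·(-3) + 13 = 1. Coeff of t: P = 4
Result: 4/(t + 3) + 1/(t + 3)²


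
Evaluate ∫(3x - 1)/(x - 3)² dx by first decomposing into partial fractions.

Decompose: A = 3, B = 3·3 - 1 = 8, so (3x - 1)/(x - 3)² = 3/(x - 3) + 8/(x - 3)². Integrate: ∫ A/(x - 3) dx = 3 ln|(x - 3)|; ∫ B/(x - 3)² dx = -8/(x - 3). Sum: 3 ln|(x - 3)| - 8/(x - 3) + C


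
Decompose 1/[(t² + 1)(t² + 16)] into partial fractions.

Coefficient matching gives α = γ = 0, β = 1/(16-1) = 1/15, δ = -β = -1/15
Result: (1/15)/(t² + 1) - (1/15)/(t² + 16)


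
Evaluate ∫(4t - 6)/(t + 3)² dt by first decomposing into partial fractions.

Decompose: P = 4, Q = 4·(-3) - 6 = -18, so (4t - 6)/(t + 3)² = 4/(t + 3) - 18/(t + 3)². Integrate: ∫ P/(t + 3) dt = 4 ln|(t + 3)|; ∫ Q/(t + 3)² dt = 18/(t + 3). Sum: 4 ln|(t + 3)| + 18/(t + 3) + C


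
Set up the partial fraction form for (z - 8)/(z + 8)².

Repeated linear factor: A/(z + 8) + B/(z + 8)²


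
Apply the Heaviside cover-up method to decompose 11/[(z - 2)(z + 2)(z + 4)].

Cover (z - 2), z=2: P = 11/[(2 + 2)(2 + 4)] = 11/24. Cover (z + 2), z=-2: Q = 11/[(-2 - 2)(-2 + 4)] = -11/8. Cover (z + 4), z=-4: R = 11/[(-4 - 2)(-4 + 2)] = 11/12.
Result: (11/24)/(z - 2) - (11/8)/(z + 2) + (11/12)/(z + 4)


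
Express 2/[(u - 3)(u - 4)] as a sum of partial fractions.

2/(u - 3)(u - 4) = P/(u - 3) + Q/(u - 4). P = 2/(3 - 4) = -2, Q = 2/(4 - 3) = 2
Result: -2/(u - 3) + 2/(u - 4)


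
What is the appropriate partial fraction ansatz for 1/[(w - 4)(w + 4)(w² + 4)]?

Two linear + quadratic: P/(w - 4) + Q/(w + 4) + (Rw + S)/(w² + 4)


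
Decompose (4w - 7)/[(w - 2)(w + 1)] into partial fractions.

At w=2: α = (4·2 - 7)/(2 + 1) = 1/3. At w=-1: β = (4·(-1) - 7)/(-1 - 2) = 11/3
Result: (1/3)/(w - 2) + (11/3)/(w + 1)


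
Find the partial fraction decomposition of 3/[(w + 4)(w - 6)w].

Using cover-up method: P = 3/40, Q = 1/20, R = -1/8
Result: (3/40)/(w + 4) + (1/20)/(w - 6) - (1/8)/w


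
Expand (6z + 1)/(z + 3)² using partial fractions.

(6z + 1) = α(z + 3) + β. At z = -3: β = 6·(-3) + 1 = -17. Coeff of z: α = 6
Result: 6/(z + 3) - 17/(z + 3)²


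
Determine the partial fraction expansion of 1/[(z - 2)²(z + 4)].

Cover-up at z=-4: C = 1/(-4 - 2)² = 1/36. Cover-up at z=2: B = 1/(2 + 4) = 1/6. Comparing z² coeff: A = -C = -1/36
Result: (-1/36)/(z - 2) + (1/6)/(z - 2)² + (1/36)/(z + 4)


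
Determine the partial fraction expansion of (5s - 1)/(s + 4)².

(5s - 1) = α(s + 4) + β. At s = -4: β = 5·(-4) - 1 = -21. Coeff of s: α = 5
Result: 5/(s + 4) - 21/(s + 4)²


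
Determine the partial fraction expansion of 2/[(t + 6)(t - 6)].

2/(t + 6)(t - 6) = α/(t + 6) + β/(t - 6). α = 2/(-6 - 6) = -1/6, β = 2/(6 + 6) = 1/6
Result: (-1/6)/(t + 6) + (1/6)/(t - 6)


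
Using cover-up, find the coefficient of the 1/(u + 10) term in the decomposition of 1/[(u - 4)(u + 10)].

Cover (u + 10), set u=-10: 1/((u - 4) at u=-10) = 1/(-14) = -1/14


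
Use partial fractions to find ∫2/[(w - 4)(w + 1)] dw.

Decompose: 2/[(w - 4)(w + 1)] = (2/5)/(w - 4) - (2/5)/(w + 1). Integrate each term: (2/5) ln|(w - 4)| - (2/5) ln|(w + 1)| + C


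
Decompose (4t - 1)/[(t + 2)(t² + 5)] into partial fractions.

At t=-2: P = (4·(-2) - 1)/((-2)² + 5) = -1. Q = -P = 1, R = 4 - (-2)·P = 2
Result: -1/(t + 2) + (t + 2)/(t² + 5)


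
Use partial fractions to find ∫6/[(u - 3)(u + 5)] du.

Decompose: 6/[(u - 3)(u + 5)] = (3/4)/(u - 3) - (3/4)/(u + 5). Integrate each term: (3/4) ln|(u - 3)| - (3/4) ln|(u + 5)| + C


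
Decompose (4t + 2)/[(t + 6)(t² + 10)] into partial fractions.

At t=-6: A = (4·(-6) + 2)/((-6)² + 10) = -11/23. B = -A = 11/23, C = 4 - (-6)·A = 26/23
Result: (-11/23)/(t + 6) + ((11/23)t + 26/23)/(t² + 10)


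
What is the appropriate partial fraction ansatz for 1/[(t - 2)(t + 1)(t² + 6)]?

Two linear + quadratic: A/(t - 2) + B/(t + 1) + (Ct + D)/(t² + 6)


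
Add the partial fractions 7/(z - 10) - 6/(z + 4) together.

Common denominator (z - 10)(z + 4). Numerator: 7(z + 4) - 6(z - 10) = (7z + 28) - (6z - 60) = z + 88
Result: (z + 88)/[(z - 10)(z + 4)]


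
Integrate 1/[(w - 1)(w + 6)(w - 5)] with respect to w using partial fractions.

Cover-up: α = -1/28, β = 1/77, γ = 1/44. Decomposition: (-1/28)/(w - 1) + (1/77)/(w + 6) + (1/44)/(w - 5). Integrate each term: (-1/28) ln|(w - 1)| + (1/77) ln|(w + 6)| + (1/44) ln|(w - 5)| + C


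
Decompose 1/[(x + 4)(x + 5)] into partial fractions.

1/(x + 4)(x + 5) = α/(x + 4) + β/(x + 5). α = 1/(-4 + 5) = 1, β = 1/(-5 + 4) = -1
Result: 1/(x + 4) - 1/(x + 5)


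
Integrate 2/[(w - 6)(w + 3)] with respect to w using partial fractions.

Decompose: 2/[(w - 6)(w + 3)] = (2/9)/(w - 6) - (2/9)/(w + 3). Integrate each term: (2/9) ln|(w - 6)| - (2/9) ln|(w + 3)| + C


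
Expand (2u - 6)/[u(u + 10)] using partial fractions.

At u=0: A = (2·0 - 6)/(0 + 10) = -3/5. At u=-10: B = (2·(-10) - 6)/(-10 - 0) = 13/5
Result: (-3/5)/u + (13/5)/(u + 10)


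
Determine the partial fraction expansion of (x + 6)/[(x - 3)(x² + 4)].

At x=3: A = (1·3 + 6)/(3² + 4) = 9/13. B = -A = -9/13, C = 1 - 3·A = -14/13
Result: (9/13)/(x - 3) - ((9/13)x + 14/13)/(x² + 4)


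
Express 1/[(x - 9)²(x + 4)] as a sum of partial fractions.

Cover-up at x=-4: R = 1/(-4 - 9)² = 1/169. Cover-up at x=9: Q = 1/(9 + 4) = 1/13. Comparing x² coeff: P = -R = -1/169
Result: (-1/169)/(x - 9) + (1/13)/(x - 9)² + (1/169)/(x + 4)


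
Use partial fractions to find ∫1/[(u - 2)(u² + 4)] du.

Cover-up at u=2: P = 1/(2²+4) = 1/8. Coeff matching: Q = -1/8, R = -1/4. Decomposition: (1/8)/(u - 2) - ((1/8)u + 1/4)/(u² + 4). Integrate: linear → ln, quadratic → (1/2)ln + arctan: (1/8) ln|(u - 2)| - (1/16) ln(u² + 4) - (1/8) arctan(u/2) + C


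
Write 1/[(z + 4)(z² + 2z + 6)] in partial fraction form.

Cover-up at z = -4: P = 1/((-4)² + 2·(-4) + 6) = 1/14. Then Q = -P = -1/14, R = -P·(2 - 4) = 1/7
Result: (1/14)/(z + 4) - ((1/14)z - 1/7)/(z² + 2z + 6)


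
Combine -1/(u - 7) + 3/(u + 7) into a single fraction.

Common denominator (u - 7)(u + 7). Numerator: -1(u + 7) + 3(u - 7) = (-u - 7) + (3u - 21) = 2u - 28
Result: (2u - 28)/[(u - 7)(u + 7)]


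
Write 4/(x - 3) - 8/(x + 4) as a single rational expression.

Common denominator (x - 3)(x + 4). Numerator: 4(x + 4) - 8(x - 3) = (4x + 16) - (8x - 24) = -4x + 40
Result: (-4x + 40)/[(x - 3)(x + 4)]


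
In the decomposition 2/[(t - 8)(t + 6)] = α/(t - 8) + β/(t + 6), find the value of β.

Cover-up at t = -6: β = 2/(-6 - 8) = -2/14 = -1/7


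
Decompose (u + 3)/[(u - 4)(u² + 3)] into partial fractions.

At u=4: A = (1·4 + 3)/(4² + 3) = 7/19. B = -A = -7/19, C = 1 - 4·A = -9/19
Result: (7/19)/(u - 4) - ((7/19)u + 9/19)/(u² + 3)


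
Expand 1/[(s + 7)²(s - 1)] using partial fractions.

Cover-up at s=1: γ = 1/(1 + 7)² = 1/64. Cover-up at s=-7: β = 1/(-7 - 1) = -1/8. Comparing s² coeff: α = -γ = -1/64
Result: (-1/64)/(s + 7) - (1/8)/(s + 7)² + (1/64)/(s - 1)


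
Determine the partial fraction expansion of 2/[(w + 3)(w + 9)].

2/(w + 3)(w + 9) = α/(w + 3) + β/(w + 9). α = 2/(-3 + 9) = 1/3, β = 2/(-9 + 3) = -1/3
Result: (1/3)/(w + 3) - (1/3)/(w + 9)


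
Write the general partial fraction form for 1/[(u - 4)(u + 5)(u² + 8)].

Two linear + quadratic: A/(u - 4) + B/(u + 5) + (Cu + D)/(u² + 8)


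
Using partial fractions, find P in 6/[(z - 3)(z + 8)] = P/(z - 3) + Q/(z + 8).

Cover-up at z = 3: P = 6/(3 + 8) = 6/11


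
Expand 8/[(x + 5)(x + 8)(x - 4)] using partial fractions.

Using cover-up method: P = -8/27, Q = 2/9, R = 2/27
Result: (-8/27)/(x + 5) + (2/9)/(x + 8) + (2/27)/(x - 4)


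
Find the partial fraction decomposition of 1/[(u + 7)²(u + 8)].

Cover-up at u=-8: C = 1/(-8 + 7)² = 1. Cover-up at u=-7: B = 1/(-7 + 8) = 1. Comparing u² coeff: A = -C = -1
Result: -1/(u + 7) + 1/(u + 7)² + 1/(u + 8)


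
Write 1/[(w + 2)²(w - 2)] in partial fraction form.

Cover-up at w=2: R = 1/(2 + 2)² = 1/16. Cover-up at w=-2: Q = 1/(-2 - 2) = -1/4. Comparing w² coeff: P = -R = -1/16
Result: (-1/16)/(w + 2) - (1/4)/(w + 2)² + (1/16)/(w - 2)


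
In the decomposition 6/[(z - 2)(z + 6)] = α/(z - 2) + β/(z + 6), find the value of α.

Cover-up at z = 2: α = 6/(2 + 6) = 6/8 = 3/4


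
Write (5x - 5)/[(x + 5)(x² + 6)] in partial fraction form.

At x=-5: α = (5·(-5) - 5)/((-5)² + 6) = -30/31. β = -α = 30/31, γ = 5 - (-5)·α = 5/31
Result: (-30/31)/(x + 5) + ((30/31)x + 5/31)/(x² + 6)


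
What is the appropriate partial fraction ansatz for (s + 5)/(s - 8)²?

Repeated linear factor: A/(s - 8) + B/(s - 8)²


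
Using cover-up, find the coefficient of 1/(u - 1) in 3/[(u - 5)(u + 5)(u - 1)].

Cover (u - 1), set u=1: 3/[(1 - 5)(1 + 5)] = -1/8


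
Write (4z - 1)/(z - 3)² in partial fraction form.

(4z - 1) = A(z - 3) + B. At z = 3: B = 4·3 - 1 = 11. Coeff of z: A = 4
Result: 4/(z - 3) + 11/(z - 3)²


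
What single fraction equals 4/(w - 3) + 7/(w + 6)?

Common denominator (w - 3)(w + 6). Numerator: 4(w + 6) + 7(w - 3) = (4w + 24) + (7w - 21) = 11w + 3
Result: (11w + 3)/[(w - 3)(w + 6)]


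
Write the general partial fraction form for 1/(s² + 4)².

Repeated quadratic factor: (Ps + Q)/(s² + 4) + (Rs + S)/(s² + 4)²


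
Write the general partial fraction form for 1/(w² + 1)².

Repeated quadratic factor: (αw + β)/(w² + 1) + (γw + δ)/(w² + 1)²


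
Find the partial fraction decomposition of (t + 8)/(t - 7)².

(t + 8) = α(t - 7) + β. At t = 7: β = 1·7 + 8 = 15. Coeff of t: α = 1
Result: 1/(t - 7) + 15/(t - 7)²


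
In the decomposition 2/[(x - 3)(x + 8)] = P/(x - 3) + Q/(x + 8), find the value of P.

Cover-up at x = 3: P = 2/(3 + 8) = 2/11


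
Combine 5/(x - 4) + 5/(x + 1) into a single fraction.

Common denominator (x - 4)(x + 1). Numerator: 5(x + 1) + 5(x - 4) = (5x + 5) + (5x - 20) = 10x - 15
Result: (10x - 15)/[(x - 4)(x + 1)]


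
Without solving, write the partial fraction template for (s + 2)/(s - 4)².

Repeated linear factor: P/(s - 4) + Q/(s - 4)²


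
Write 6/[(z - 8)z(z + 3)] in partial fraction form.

Using cover-up method: P = 3/44, Q = -1/4, R = 2/11
Result: (3/44)/(z - 8) - (1/4)/z + (2/11)/(z + 3)


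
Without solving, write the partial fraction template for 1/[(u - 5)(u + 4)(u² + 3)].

Two linear + quadratic: A/(u - 5) + B/(u + 4) + (Cu + D)/(u² + 3)


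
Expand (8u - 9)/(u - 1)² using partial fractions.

(8u - 9) = A(u - 1) + B. At u = 1: B = 8·1 - 9 = -1. Coeff of u: A = 8
Result: 8/(u - 1) - 1/(u - 1)²


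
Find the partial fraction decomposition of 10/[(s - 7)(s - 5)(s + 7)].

Using cover-up method: A = 5/14, B = -5/12, C = 5/84
Result: (5/14)/(s - 7) - (5/12)/(s - 5) + (5/84)/(s + 7)


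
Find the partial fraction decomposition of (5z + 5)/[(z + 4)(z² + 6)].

At z=-4: P = (5·(-4) + 5)/((-4)² + 6) = -15/22. Q = -P = 15/22, R = 5 - (-4)·P = 25/11
Result: (-15/22)/(z + 4) + ((15/22)z + 25/11)/(z² + 6)


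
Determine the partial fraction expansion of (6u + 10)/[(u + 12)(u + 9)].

At u=-12: A = (6·(-12) + 10)/(-12 + 9) = 62/3. At u=-9: B = (6·(-9) + 10)/(-9 + 12) = -44/3
Result: (62/3)/(u + 12) - (44/3)/(u + 9)


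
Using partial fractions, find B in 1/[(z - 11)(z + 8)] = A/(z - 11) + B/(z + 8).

Cover-up at z = -8: B = 1/(-8 - 11) = -1/19


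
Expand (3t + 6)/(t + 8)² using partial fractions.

(3t + 6) = P(t + 8) + Q. At t = -8: Q = 3·(-8) + 6 = -18. Coeff of t: P = 3
Result: 3/(t + 8) - 18/(t + 8)²


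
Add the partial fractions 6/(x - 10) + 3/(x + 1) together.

Common denominator (x - 10)(x + 1). Numerator: 6(x + 1) + 3(x - 10) = (6x + 6) + (3x - 30) = 9x - 24
Result: (9x - 24)/[(x - 10)(x + 1)]


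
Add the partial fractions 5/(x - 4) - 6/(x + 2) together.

Common denominator (x - 4)(x + 2). Numerator: 5(x + 2) - 6(x - 4) = (5x + 10) - (6x - 24) = -x + 34
Result: (-x + 34)/[(x - 4)(x + 2)]


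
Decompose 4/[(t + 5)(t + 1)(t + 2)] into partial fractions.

Using cover-up method: A = 1/3, B = 1, C = -4/3
Result: (1/3)/(t + 5) + 1/(t + 1) - (4/3)/(t + 2)


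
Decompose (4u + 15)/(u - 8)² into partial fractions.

(4u + 15) = P(u - 8) + Q. At u = 8: Q = 4·8 + 15 = 47. Coeff of u: P = 4
Result: 4/(u - 8) + 47/(u - 8)²


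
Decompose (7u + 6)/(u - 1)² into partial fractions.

(7u + 6) = A(u - 1) + B. At u = 1: B = 7·1 + 6 = 13. Coeff of u: A = 7
Result: 7/(u - 1) + 13/(u - 1)²


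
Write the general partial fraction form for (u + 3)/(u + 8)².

Repeated linear factor: α/(u + 8) + β/(u + 8)²


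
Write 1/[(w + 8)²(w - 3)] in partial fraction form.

Cover-up at w=3: R = 1/(3 + 8)² = 1/121. Cover-up at w=-8: Q = 1/(-8 - 3) = -1/11. Comparing w² coeff: P = -R = -1/121
Result: (-1/121)/(w + 8) - (1/11)/(w + 8)² + (1/121)/(w - 3)


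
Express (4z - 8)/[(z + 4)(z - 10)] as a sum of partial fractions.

At z=-4: P = (4·(-4) - 8)/(-4 - 10) = 12/7. At z=10: Q = (4·10 - 8)/(10 + 4) = 16/7
Result: (12/7)/(z + 4) + (16/7)/(z - 10)


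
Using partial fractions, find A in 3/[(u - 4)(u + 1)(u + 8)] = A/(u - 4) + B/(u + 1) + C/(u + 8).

Cover-up at u = 4: A = 3/[(4 + 1)(4 + 8)] = 3/[(5)(12)] = 3/60 = 1/20


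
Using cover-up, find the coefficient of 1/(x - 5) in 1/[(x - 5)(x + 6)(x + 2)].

Cover (x - 5), set x=5: 1/[(5 + 6)(5 + 2)] = 1/77


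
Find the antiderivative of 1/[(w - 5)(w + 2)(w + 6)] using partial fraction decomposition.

Cover-up: α = 1/77, β = -1/28, γ = 1/44. Decomposition: (1/77)/(w - 5) - (1/28)/(w + 2) + (1/44)/(w + 6). Integrate each term: (1/77) ln|(w - 5)| - (1/28) ln|(w + 2)| + (1/44) ln|(w + 6)| + C


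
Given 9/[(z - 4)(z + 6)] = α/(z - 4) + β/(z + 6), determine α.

Cover-up at z = 4: α = 9/(4 + 6) = 9/10


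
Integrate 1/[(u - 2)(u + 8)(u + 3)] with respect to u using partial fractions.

Cover-up: P = 1/50, Q = 1/50, R = -1/25. Decomposition: (1/50)/(u - 2) + (1/50)/(u + 8) - (1/25)/(u + 3). Integrate each term: (1/50) ln|(u - 2)| + (1/50) ln|(u + 8)| - (1/25) ln|(u + 3)| + C


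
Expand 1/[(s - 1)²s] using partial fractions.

Cover-up at s=0: R = 1/(0 - 1)² = 1. Cover-up at s=1: Q = 1/(1 - 0) = 1. Comparing s² coeff: P = -R = -1
Result: -1/(s - 1) + 1/(s - 1)² + 1/s


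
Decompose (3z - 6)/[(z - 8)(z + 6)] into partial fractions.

At z=8: α = (3·8 - 6)/(8 + 6) = 9/7. At z=-6: β = (3·(-6) - 6)/(-6 - 8) = 12/7
Result: (9/7)/(z - 8) + (12/7)/(z + 6)


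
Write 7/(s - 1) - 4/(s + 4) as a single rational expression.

Common denominator (s - 1)(s + 4). Numerator: 7(s + 4) - 4(s - 1) = (7s + 28) - (4s - 4) = 3s + 32
Result: (3s + 32)/[(s - 1)(s + 4)]


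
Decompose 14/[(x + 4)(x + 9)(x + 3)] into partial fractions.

Using cover-up method: A = -14/5, B = 7/15, C = 7/3
Result: (-14/5)/(x + 4) + (7/15)/(x + 9) + (7/3)/(x + 3)


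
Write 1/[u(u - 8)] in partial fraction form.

1/u(u - 8) = P/u + Q/(u - 8). P = 1/(0 - 8) = -1/8, Q = 1/(8 - 0) = 1/8
Result: (-1/8)/u + (1/8)/(u - 8)


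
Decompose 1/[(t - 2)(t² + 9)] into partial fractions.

Cover-up at t = 2: α = 1/(2² + 9) = 1/13. Then β = -α = -1/13, γ = -α·(0 + 2) = -2/13
Result: (1/13)/(t - 2) - ((1/13)t + 2/13)/(t² + 9)


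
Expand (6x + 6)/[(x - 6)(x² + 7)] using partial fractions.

At x=6: α = (6·6 + 6)/(6² + 7) = 42/43. β = -α = -42/43, γ = 6 - 6·α = 6/43
Result: (42/43)/(x - 6) - ((42/43)x - 6/43)/(x² + 7)


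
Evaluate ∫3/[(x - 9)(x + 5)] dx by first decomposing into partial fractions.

Decompose: 3/[(x - 9)(x + 5)] = (3/14)/(x - 9) - (3/14)/(x + 5). Integrate each term: (3/14) ln|(x - 9)| - (3/14) ln|(x + 5)| + C


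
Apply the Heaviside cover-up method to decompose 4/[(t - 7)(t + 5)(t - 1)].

Cover (t - 7), t=7: P = 4/[(7 + 5)(7 - 1)] = 1/18. Cover (t + 5), t=-5: Q = 4/[(-5 - 7)(-5 - 1)] = 1/18. Cover (t - 1), t=1: R = 4/[(1 - 7)(1 + 5)] = -1/9.
Result: (1/18)/(t - 7) + (1/18)/(t + 5) - (1/9)/(t - 1)


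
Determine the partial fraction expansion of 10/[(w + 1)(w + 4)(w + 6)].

Using cover-up method: A = 2/3, B = -5/3, C = 1
Result: (2/3)/(w + 1) - (5/3)/(w + 4) + 1/(w + 6)


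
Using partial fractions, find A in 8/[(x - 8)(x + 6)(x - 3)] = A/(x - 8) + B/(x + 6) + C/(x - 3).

Cover-up at x = 8: A = 8/[(8 + 6)(8 - 3)] = 8/[(14)(5)] = 8/70 = 4/35


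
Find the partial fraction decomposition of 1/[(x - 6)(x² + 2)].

Cover-up at x = 6: α = 1/(6² + 2) = 1/38. Then β = -α = -1/38, γ = -α·(0 + 6) = -3/19
Result: (1/38)/(x - 6) - ((1/38)x + 3/19)/(x² + 2)


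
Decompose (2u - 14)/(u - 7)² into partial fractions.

(2u - 14) = P(u - 7) + Q. At u = 7: Q = 2·7 - 14 = 0. Coeff of u: P = 2
Result: 2/(u - 7)


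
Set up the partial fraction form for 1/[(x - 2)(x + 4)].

Distinct linear factors: P/(x - 2) + Q/(x + 4)


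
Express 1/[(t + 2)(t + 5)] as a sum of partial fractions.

1/(t + 2)(t + 5) = A/(t + 2) + B/(t + 5). A = 1/(-2 + 5) = 1/3, B = 1/(-5 + 2) = -1/3
Result: (1/3)/(t + 2) - (1/3)/(t + 5)


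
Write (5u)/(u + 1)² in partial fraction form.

(5u) = A(u + 1) + B. At u = -1: B = 5·(-1) + 0 = -5. Coeff of u: A = 5
Result: 5/(u + 1) - 5/(u + 1)²


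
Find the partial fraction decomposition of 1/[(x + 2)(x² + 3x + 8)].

Cover-up at x = -2: α = 1/((-2)² + 3·(-2) + 8) = 1/6. Then β = -α = -1/6, γ = -α·(3 - 2) = -1/6
Result: (1/6)/(x + 2) - ((1/6)x + 1/6)/(x² + 3x + 8)


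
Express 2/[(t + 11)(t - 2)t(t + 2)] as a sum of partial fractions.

Using Heaviside cover-up: (-2/1287)/(t + 11) + (1/52)/(t - 2) - (1/22)/t + (1/36)/(t + 2)


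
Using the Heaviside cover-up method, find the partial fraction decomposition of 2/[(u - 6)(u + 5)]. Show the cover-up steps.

Cover (u - 6): set u=6, get A = 2/(6 + 5) = 2/11. Cover (u + 5): set u=-5, get B = 2/(-5 - 6) = -2/11.
Result: (2/11)/(u - 6) - (2/11)/(u + 5)


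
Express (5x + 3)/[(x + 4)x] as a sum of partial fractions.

At x=-4: α = (5·(-4) + 3)/(-4 - 0) = 17/4. At x=0: β = (5·0 + 3)/(0 + 4) = 3/4
Result: (17/4)/(x + 4) + (3/4)/x


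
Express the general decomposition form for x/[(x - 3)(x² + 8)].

Linear + irreducible quadratic: A/(x - 3) + (Bx + C)/(x² + 8)


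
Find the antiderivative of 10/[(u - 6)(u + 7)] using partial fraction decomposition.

Decompose: 10/[(u - 6)(u + 7)] = (10/13)/(u - 6) - (10/13)/(u + 7). Integrate each term: (10/13) ln|(u - 6)| - (10/13) ln|(u + 7)| + C


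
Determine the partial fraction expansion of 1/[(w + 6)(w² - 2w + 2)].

Cover-up at w = -6: A = 1/((-6)² - 2·(-6) + 2) = 1/50. Then B = -A = -1/50, C = -A·(-2 - 6) = 4/25
Result: (1/50)/(w + 6) - ((1/50)w - 4/25)/(w² - 2w + 2)


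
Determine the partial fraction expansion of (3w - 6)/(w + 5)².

(3w - 6) = α(w + 5) + β. At w = -5: β = 3·(-5) - 6 = -21. Coeff of w: α = 3
Result: 3/(w + 5) - 21/(w + 5)²


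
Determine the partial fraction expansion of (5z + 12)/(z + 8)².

(5z + 12) = P(z + 8) + Q. At z = -8: Q = 5·(-8) + 12 = -28. Coeff of z: P = 5
Result: 5/(z + 8) - 28/(z + 8)²


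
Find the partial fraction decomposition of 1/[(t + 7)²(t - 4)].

Cover-up at t=4: R = 1/(4 + 7)² = 1/121. Cover-up at t=-7: Q = 1/(-7 - 4) = -1/11. Comparing t² coeff: P = -R = -1/121
Result: (-1/121)/(t + 7) - (1/11)/(t + 7)² + (1/121)/(t - 4)


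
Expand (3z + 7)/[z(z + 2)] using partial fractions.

At z=0: A = (3·0 + 7)/(0 + 2) = 7/2. At z=-2: B = (3·(-2) + 7)/(-2 - 0) = -1/2
Result: (7/2)/z - (1/2)/(z + 2)


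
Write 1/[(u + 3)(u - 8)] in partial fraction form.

1/(u + 3)(u - 8) = α/(u + 3) + β/(u - 8). α = 1/(-3 - 8) = -1/11, β = 1/(8 + 3) = 1/11
Result: (-1/11)/(u + 3) + (1/11)/(u - 8)


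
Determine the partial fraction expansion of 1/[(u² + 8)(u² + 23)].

Coefficient matching gives P = R = 0, Q = 1/(23-8) = 1/15, S = -Q = -1/15
Result: (1/15)/(u² + 8) - (1/15)/(u² + 23)


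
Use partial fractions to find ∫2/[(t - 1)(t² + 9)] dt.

Cover-up at t=1: P = 2/(1²+9) = 1/5. Coeff matching: Q = -1/5, R = -1/5. Decomposition: (1/5)/(t - 1) - ((1/5)t + 1/5)/(t² + 9). Integrate: linear → ln, quadratic → (1/2)ln + arctan: (1/5) ln|(t - 1)| - (1/10) ln(t² + 9) - (1/15) arctan(t/3) + C


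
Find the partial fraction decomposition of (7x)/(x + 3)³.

(7x) = A(x + 3)² + B(x + 3) + C. At x = -3: C = 7·(-3) + 0 = -21. Coefficients: A = 0, B = 7
Result: 7/(x + 3)² - 21/(x + 3)³


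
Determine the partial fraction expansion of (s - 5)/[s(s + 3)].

At s=0: P = (1·0 - 5)/(0 + 3) = -5/3. At s=-3: Q = (1·(-3) - 5)/(-3 - 0) = 8/3
Result: (-5/3)/s + (8/3)/(s + 3)


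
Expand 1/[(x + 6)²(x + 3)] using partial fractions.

Cover-up at x=-3: C = 1/(-3 + 6)² = 1/9. Cover-up at x=-6: B = 1/(-6 + 3) = -1/3. Comparing x² coeff: A = -C = -1/9
Result: (-1/9)/(x + 6) - (1/3)/(x + 6)² + (1/9)/(x + 3)


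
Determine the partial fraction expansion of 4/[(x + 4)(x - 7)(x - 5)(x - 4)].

Using Heaviside cover-up: (-1/198)/(x + 4) + (2/33)/(x - 7) - (2/9)/(x - 5) + (1/6)/(x - 4)


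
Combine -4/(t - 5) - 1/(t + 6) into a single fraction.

Common denominator (t - 5)(t + 6). Numerator: -4(t + 6) - 1(t - 5) = (-4t - 24) - (t - 5) = -5t - 19
Result: (-5t - 19)/[(t - 5)(t + 6)]


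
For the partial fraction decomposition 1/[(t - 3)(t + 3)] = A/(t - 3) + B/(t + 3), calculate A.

Cover-up at t = 3: A = 1/(3 + 3) = 1/6


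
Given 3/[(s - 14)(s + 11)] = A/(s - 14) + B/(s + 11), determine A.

Cover-up at s = 14: A = 3/(14 + 11) = 3/25


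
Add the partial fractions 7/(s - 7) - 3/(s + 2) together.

Common denominator (s - 7)(s + 2). Numerator: 7(s + 2) - 3(s - 7) = (7s + 14) - (3s - 21) = 4s + 35
Result: (4s + 35)/[(s - 7)(s + 2)]


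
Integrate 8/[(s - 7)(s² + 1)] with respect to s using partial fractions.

Cover-up at s=7: P = 8/(7²+1) = 4/25. Coeff matching: Q = -4/25, R = -28/25. Decomposition: (4/25)/(s - 7) - ((4/25)s + 28/25)/(s² + 1). Integrate: linear → ln, quadratic → (1/2)ln + arctan: (4/25) ln|(s - 7)| - (2/25) ln(s² + 1) - (28/25) arctan(s) + C


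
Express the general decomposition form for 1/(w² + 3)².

Repeated quadratic factor: (αw + β)/(w² + 3) + (γw + δ)/(w² + 3)²


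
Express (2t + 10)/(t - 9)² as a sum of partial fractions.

(2t + 10) = P(t - 9) + Q. At t = 9: Q = 2·9 + 10 = 28. Coeff of t: P = 2
Result: 2/(t - 9) + 28/(t - 9)²


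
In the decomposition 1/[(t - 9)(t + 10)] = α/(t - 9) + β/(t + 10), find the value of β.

Cover-up at t = -10: β = 1/(-10 - 9) = -1/19


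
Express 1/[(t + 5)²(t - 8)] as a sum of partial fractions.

Cover-up at t=8: γ = 1/(8 + 5)² = 1/169. Cover-up at t=-5: β = 1/(-5 - 8) = -1/13. Comparing t² coeff: α = -γ = -1/169
Result: (-1/169)/(t + 5) - (1/13)/(t + 5)² + (1/169)/(t - 8)


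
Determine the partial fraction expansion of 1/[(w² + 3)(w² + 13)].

Coefficient matching gives α = γ = 0, β = 1/(13-3) = 1/10, δ = -β = -1/10
Result: (1/10)/(w² + 3) - (1/10)/(w² + 13)


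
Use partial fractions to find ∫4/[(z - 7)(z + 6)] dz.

Decompose: 4/[(z - 7)(z + 6)] = (4/13)/(z - 7) - (4/13)/(z + 6). Integrate each term: (4/13) ln|(z - 7)| - (4/13) ln|(z + 6)| + C


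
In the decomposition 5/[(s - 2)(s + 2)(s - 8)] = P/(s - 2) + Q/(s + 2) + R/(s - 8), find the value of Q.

Cover-up at s = -2: Q = 5/[(-2 - 2)(-2 - 8)] = 5/[(-4)(-10)] = 5/40 = 1/8


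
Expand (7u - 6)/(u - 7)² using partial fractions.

(7u - 6) = A(u - 7) + B. At u = 7: B = 7·7 - 6 = 43. Coeff of u: A = 7
Result: 7/(u - 7) + 43/(u - 7)²


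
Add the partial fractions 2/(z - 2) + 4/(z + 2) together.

Common denominator (z - 2)(z + 2). Numerator: 2(z + 2) + 4(z - 2) = (2z + 4) + (4z - 8) = 6z - 4
Result: (6z - 4)/[(z - 2)(z + 2)]


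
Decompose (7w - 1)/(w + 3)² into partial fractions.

(7w - 1) = A(w + 3) + B. At w = -3: B = 7·(-3) - 1 = -22. Coeff of w: A = 7
Result: 7/(w + 3) - 22/(w + 3)²


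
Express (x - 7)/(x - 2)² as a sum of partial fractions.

(x - 7) = A(x - 2) + B. At x = 2: B = 1·2 - 7 = -5. Coeff of x: A = 1
Result: 1/(x - 2) - 5/(x - 2)²


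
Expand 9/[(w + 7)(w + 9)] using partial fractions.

9/(w + 7)(w + 9) = α/(w + 7) + β/(w + 9). α = 9/(-7 + 9) = 9/2, β = 9/(-9 + 7) = -9/2
Result: (9/2)/(w + 7) - (9/2)/(w + 9)


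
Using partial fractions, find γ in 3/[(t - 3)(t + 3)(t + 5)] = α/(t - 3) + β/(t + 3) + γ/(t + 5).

Cover-up at t = -5: γ = 3/[(-5 - 3)(-5 + 3)] = 3/[(-8)(-2)] = 3/16


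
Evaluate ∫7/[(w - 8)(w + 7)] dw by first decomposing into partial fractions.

Decompose: 7/[(w - 8)(w + 7)] = (7/15)/(w - 8) - (7/15)/(w + 7). Integrate each term: (7/15) ln|(w - 8)| - (7/15) ln|(w + 7)| + C


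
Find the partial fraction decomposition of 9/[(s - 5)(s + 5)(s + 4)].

Using cover-up method: P = 1/10, Q = 9/10, R = -1
Result: (1/10)/(s - 5) + (9/10)/(s + 5) - 1/(s + 4)


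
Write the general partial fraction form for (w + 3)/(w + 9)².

Repeated linear factor: A/(w + 9) + B/(w + 9)²


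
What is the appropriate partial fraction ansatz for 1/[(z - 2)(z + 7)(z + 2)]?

Three distinct linear factors: P/(z - 2) + Q/(z + 7) + R/(z + 2)


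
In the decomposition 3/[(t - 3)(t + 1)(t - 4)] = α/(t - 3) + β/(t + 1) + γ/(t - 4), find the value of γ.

Cover-up at t = 4: γ = 3/[(4 - 3)(4 + 1)] = 3/[(1)(5)] = 3/5


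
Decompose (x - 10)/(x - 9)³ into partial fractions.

(x - 10) = A(x - 9)² + B(x - 9) + C. At x = 9: C = 1·9 - 10 = -1. Coefficients: A = 0, B = 1
Result: 1/(x - 9)² - 1/(x - 9)³


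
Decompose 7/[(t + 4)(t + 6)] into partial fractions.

7/(t + 4)(t + 6) = P/(t + 4) + Q/(t + 6). P = 7/(-4 + 6) = 7/2, Q = 7/(-6 + 4) = -7/2
Result: (7/2)/(t + 4) - (7/2)/(t + 6)


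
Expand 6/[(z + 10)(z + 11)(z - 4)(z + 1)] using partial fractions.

Using Heaviside cover-up: (1/21)/(z + 10) - (1/25)/(z + 11) + (1/175)/(z - 4) - (1/75)/(z + 1)


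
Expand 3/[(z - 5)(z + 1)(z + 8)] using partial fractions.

Using cover-up method: α = 1/26, β = -1/14, γ = 3/91
Result: (1/26)/(z - 5) - (1/14)/(z + 1) + (3/91)/(z + 8)


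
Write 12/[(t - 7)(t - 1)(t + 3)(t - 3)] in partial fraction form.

Using Heaviside cover-up: (1/20)/(t - 7) + (1/4)/(t - 1) - (1/20)/(t + 3) - (1/4)/(t - 3)


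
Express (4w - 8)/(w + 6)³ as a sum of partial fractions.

(4w - 8) = α(w + 6)² + β(w + 6) + γ. At w = -6: γ = 4·(-6) - 8 = -32. Coefficients: α = 0, β = 4
Result: 4/(w + 6)² - 32/(w + 6)³


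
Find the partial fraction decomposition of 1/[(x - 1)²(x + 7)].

Cover-up at x=-7: γ = 1/(-7 - 1)² = 1/64. Cover-up at x=1: β = 1/(1 + 7) = 1/8. Comparing x² coeff: α = -γ = -1/64
Result: (-1/64)/(x - 1) + (1/8)/(x - 1)² + (1/64)/(x + 7)


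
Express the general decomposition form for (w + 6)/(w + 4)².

Repeated linear factor: α/(w + 4) + β/(w + 4)²


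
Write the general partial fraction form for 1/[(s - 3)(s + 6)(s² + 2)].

Two linear + quadratic: A/(s - 3) + B/(s + 6) + (Cs + D)/(s² + 2)


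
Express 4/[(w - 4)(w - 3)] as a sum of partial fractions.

4/(w - 4)(w - 3) = A/(w - 4) + B/(w - 3). A = 4/(4 - 3) = 4, B = 4/(3 - 4) = -4
Result: 4/(w - 4) - 4/(w - 3)


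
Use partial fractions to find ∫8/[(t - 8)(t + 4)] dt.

Decompose: 8/[(t - 8)(t + 4)] = (2/3)/(t - 8) - (2/3)/(t + 4). Integrate each term: (2/3) ln|(t - 8)| - (2/3) ln|(t + 4)| + C


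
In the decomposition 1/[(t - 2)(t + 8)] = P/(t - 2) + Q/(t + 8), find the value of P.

Cover-up at t = 2: P = 1/(2 + 8) = 1/10


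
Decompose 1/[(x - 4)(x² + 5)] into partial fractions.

Cover-up at x = 4: P = 1/(4² + 5) = 1/21. Then Q = -P = -1/21, R = -P·(0 + 4) = -4/21
Result: (1/21)/(x - 4) - ((1/21)x + 4/21)/(x² + 5)


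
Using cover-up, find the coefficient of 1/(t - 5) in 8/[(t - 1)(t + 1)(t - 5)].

Cover (t - 5), set t=5: 8/[(5 - 1)(5 + 1)] = 1/3


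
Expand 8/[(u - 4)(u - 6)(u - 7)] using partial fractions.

Using cover-up method: P = 4/3, Q = -4, R = 8/3
Result: (4/3)/(u - 4) - 4/(u - 6) + (8/3)/(u - 7)


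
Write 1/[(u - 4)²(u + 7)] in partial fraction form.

Cover-up at u=-7: C = 1/(-7 - 4)² = 1/121. Cover-up at u=4: B = 1/(4 + 7) = 1/11. Comparing u² coeff: A = -C = -1/121
Result: (-1/121)/(u - 4) + (1/11)/(u - 4)² + (1/121)/(u + 7)


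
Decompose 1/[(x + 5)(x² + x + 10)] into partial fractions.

Cover-up at x = -5: α = 1/((-5)² + 1·(-5) + 10) = 1/30. Then β = -α = -1/30, γ = -α·(1 - 5) = 2/15
Result: (1/30)/(x + 5) - ((1/30)x - 2/15)/(x² + x + 10)


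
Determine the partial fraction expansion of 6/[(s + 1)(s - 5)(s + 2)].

Using cover-up method: P = -1, Q = 1/7, R = 6/7
Result: -1/(s + 1) + (1/7)/(s - 5) + (6/7)/(s + 2)


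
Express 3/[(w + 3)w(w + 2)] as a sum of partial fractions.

Using cover-up method: A = 1, B = 1/2, C = -3/2
Result: 1/(w + 3) + (1/2)/w - (3/2)/(w + 2)


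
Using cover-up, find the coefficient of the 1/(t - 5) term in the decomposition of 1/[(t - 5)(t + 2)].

Cover (t - 5), set t=5: 1/((t + 2) at t=5) = 1/(7) = 1/7


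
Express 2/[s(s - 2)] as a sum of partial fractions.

2/s(s - 2) = α/s + β/(s - 2). α = 2/(0 - 2) = -1, β = 2/(2 - 0) = 1
Result: -1/s + 1/(s - 2)


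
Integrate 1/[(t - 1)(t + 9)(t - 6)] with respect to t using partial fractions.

Cover-up: A = -1/50, B = 1/150, C = 1/75. Decomposition: (-1/50)/(t - 1) + (1/150)/(t + 9) + (1/75)/(t - 6). Integrate each term: (-1/50) ln|(t - 1)| + (1/150) ln|(t + 9)| + (1/75) ln|(t - 6)| + C


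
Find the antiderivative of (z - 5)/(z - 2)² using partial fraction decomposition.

Decompose: α = 1, β = 1·2 - 5 = -3, so (z - 5)/(z - 2)² = 1/(z - 2) - 3/(z - 2)². Integrate: ∫ α/(z - 2) dz = ln|(z - 2)|; ∫ β/(z - 2)² dz = 3/(z - 2). Sum: ln|(z - 2)| + 3/(z - 2) + C


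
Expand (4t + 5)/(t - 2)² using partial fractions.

(4t + 5) = P(t - 2) + Q. At t = 2: Q = 4·2 + 5 = 13. Coeff of t: P = 4
Result: 4/(t - 2) + 13/(t - 2)²


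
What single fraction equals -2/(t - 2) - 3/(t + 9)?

Common denominator (t - 2)(t + 9). Numerator: -2(t + 9) - 3(t - 2) = (-2t - 18) - (3t - 6) = -5t - 12
Result: (-5t - 12)/[(t - 2)(t + 9)]


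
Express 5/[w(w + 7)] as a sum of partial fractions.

5/w(w + 7) = A/w + B/(w + 7). A = 5/(0 + 7) = 5/7, B = 5/(-7 - 0) = -5/7
Result: (5/7)/w - (5/7)/(w + 7)


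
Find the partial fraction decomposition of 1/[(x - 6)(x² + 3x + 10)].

Cover-up at x = 6: A = 1/(6² + 3·6 + 10) = 1/64. Then B = -A = -1/64, C = -A·(3 + 6) = -9/64
Result: (1/64)/(x - 6) - ((1/64)x + 9/64)/(x² + 3x + 10)


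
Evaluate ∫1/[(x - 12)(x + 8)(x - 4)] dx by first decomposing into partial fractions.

Cover-up: A = 1/160, B = 1/240, C = -1/96. Decomposition: (1/160)/(x - 12) + (1/240)/(x + 8) - (1/96)/(x - 4). Integrate each term: (1/160) ln|(x - 12)| + (1/240) ln|(x + 8)| - (1/96) ln|(x - 4)| + C


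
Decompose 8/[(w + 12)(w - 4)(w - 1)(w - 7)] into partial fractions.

Using Heaviside cover-up: (-1/494)/(w + 12) - (1/18)/(w - 4) + (4/117)/(w - 1) + (4/171)/(w - 7)


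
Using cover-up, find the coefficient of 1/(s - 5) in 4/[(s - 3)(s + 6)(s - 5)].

Cover (s - 5), set s=5: 4/[(5 - 3)(5 + 6)] = 2/11


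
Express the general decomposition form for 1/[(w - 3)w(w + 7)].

Three distinct linear factors: P/(w - 3) + Q/w + R/(w + 7)


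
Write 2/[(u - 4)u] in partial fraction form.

2/(u - 4)u = P/(u - 4) + Q/u. P = 2/(4 - 0) = 1/2, Q = 2/(0 - 4) = -1/2
Result: (1/2)/(u - 4) - (1/2)/u


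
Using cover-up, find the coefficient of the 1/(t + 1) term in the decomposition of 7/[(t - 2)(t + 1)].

Cover (t + 1), set t=-1: 7/((t - 2) at t=-1) = 7/(-3) = -7/3


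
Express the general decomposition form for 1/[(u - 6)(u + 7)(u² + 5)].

Two linear + quadratic: A/(u - 6) + B/(u + 7) + (Cu + D)/(u² + 5)


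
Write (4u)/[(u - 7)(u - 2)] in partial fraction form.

At u=7: A = (4·7 + 0)/(7 - 2) = 28/5. At u=2: B = (4·2 + 0)/(2 - 7) = -8/5
Result: (28/5)/(u - 7) - (8/5)/(u - 2)


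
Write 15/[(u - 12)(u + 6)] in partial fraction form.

15/(u - 12)(u + 6) = α/(u - 12) + β/(u + 6). α = 15/(12 + 6) = 5/6, β = 15/(-6 - 12) = -5/6
Result: (5/6)/(u - 12) - (5/6)/(u + 6)


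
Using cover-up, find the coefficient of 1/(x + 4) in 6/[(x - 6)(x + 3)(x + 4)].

Cover (x + 4), set x=-4: 6/[(-4 - 6)(-4 + 3)] = 3/5


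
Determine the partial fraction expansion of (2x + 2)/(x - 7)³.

(2x + 2) = P(x - 7)² + Q(x - 7) + R. At x = 7: R = 2·7 + 2 = 16. Coefficients: P = 0, Q = 2
Result: 2/(x - 7)² + 16/(x - 7)³


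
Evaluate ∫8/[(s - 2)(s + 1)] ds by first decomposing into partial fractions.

Decompose: 8/[(s - 2)(s + 1)] = (8/3)/(s - 2) - (8/3)/(s + 1). Integrate each term: (8/3) ln|(s - 2)| - (8/3) ln|(s + 1)| + C


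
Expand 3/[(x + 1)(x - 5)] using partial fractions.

3/(x + 1)(x - 5) = P/(x + 1) + Q/(x - 5). P = 3/(-1 - 5) = -1/2, Q = 3/(5 + 1) = 1/2
Result: (-1/2)/(x + 1) + (1/2)/(x - 5)


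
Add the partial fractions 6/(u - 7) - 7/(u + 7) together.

Common denominator (u - 7)(u + 7). Numerator: 6(u + 7) - 7(u - 7) = (6u + 42) - (7u - 49) = -u + 91
Result: (-u + 91)/[(u - 7)(u + 7)]


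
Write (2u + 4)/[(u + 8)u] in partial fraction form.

At u=-8: P = (2·(-8) + 4)/(-8 - 0) = 3/2. At u=0: Q = (2·0 + 4)/(0 + 8) = 1/2
Result: (3/2)/(u + 8) + (1/2)/u
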